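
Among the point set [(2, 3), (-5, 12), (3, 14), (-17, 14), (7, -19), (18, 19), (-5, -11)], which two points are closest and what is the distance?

Computing all pairwise distances among 7 points:

d((2, 3), (-5, 12)) = 11.4018
d((2, 3), (3, 14)) = 11.0454
d((2, 3), (-17, 14)) = 21.9545
d((2, 3), (7, -19)) = 22.561
d((2, 3), (18, 19)) = 22.6274
d((2, 3), (-5, -11)) = 15.6525
d((-5, 12), (3, 14)) = 8.2462 <-- minimum
d((-5, 12), (-17, 14)) = 12.1655
d((-5, 12), (7, -19)) = 33.2415
d((-5, 12), (18, 19)) = 24.0416
d((-5, 12), (-5, -11)) = 23.0
d((3, 14), (-17, 14)) = 20.0
d((3, 14), (7, -19)) = 33.2415
d((3, 14), (18, 19)) = 15.8114
d((3, 14), (-5, -11)) = 26.2488
d((-17, 14), (7, -19)) = 40.8044
d((-17, 14), (18, 19)) = 35.3553
d((-17, 14), (-5, -11)) = 27.7308
d((7, -19), (18, 19)) = 39.5601
d((7, -19), (-5, -11)) = 14.4222
d((18, 19), (-5, -11)) = 37.8021

Closest pair: (-5, 12) and (3, 14) with distance 8.2462

The closest pair is (-5, 12) and (3, 14) with Euclidean distance 8.2462. For 7 points, brute-force pairwise comparison is shown above. For large n, the divide-and-conquer algorithm (sort by x, recurse on halves, check the dividing strip) achieves O(n log n).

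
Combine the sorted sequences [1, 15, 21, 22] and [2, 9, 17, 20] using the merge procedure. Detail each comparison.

Merging process:

Compare 1 vs 2: take 1 from left. Merged: [1]
Compare 15 vs 2: take 2 from right. Merged: [1, 2]
Compare 15 vs 9: take 9 from right. Merged: [1, 2, 9]
Compare 15 vs 17: take 15 from left. Merged: [1, 2, 9, 15]
Compare 21 vs 17: take 17 from right. Merged: [1, 2, 9, 15, 17]
Compare 21 vs 20: take 20 from right. Merged: [1, 2, 9, 15, 17, 20]
Append remaining from left: [21, 22]. Merged: [1, 2, 9, 15, 17, 20, 21, 22]

Final merged array: [1, 2, 9, 15, 17, 20, 21, 22]
Total comparisons: 6

The merged array is [1, 2, 9, 15, 17, 20, 21, 22], requiring 6 comparisons. The merge step runs in O(n) time where n is the total number of elements.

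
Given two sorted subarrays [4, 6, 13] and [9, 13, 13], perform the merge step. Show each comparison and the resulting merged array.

Merging process:

Compare 4 vs 9: take 4 from left. Merged: [4]
Compare 6 vs 9: take 6 from left. Merged: [4, 6]
Compare 13 vs 9: take 9 from right. Merged: [4, 6, 9]
Compare 13 vs 13: take 13 from left. Merged: [4, 6, 9, 13]
Append remaining from right: [13, 13]. Merged: [4, 6, 9, 13, 13, 13]

Final merged array: [4, 6, 9, 13, 13, 13]
Total comparisons: 4

The merged array is [4, 6, 9, 13, 13, 13], requiring 4 comparisons. The merge step runs in O(n) time where n is the total number of elements.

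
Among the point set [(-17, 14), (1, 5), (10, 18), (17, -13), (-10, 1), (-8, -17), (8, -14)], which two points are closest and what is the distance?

Computing all pairwise distances among 7 points:

d((-17, 14), (1, 5)) = 20.1246
d((-17, 14), (10, 18)) = 27.2947
d((-17, 14), (17, -13)) = 43.4166
d((-17, 14), (-10, 1)) = 14.7648
d((-17, 14), (-8, -17)) = 32.28
d((-17, 14), (8, -14)) = 37.5366
d((1, 5), (10, 18)) = 15.8114
d((1, 5), (17, -13)) = 24.0832
d((1, 5), (-10, 1)) = 11.7047
d((1, 5), (-8, -17)) = 23.7697
d((1, 5), (8, -14)) = 20.2485
d((10, 18), (17, -13)) = 31.7805
d((10, 18), (-10, 1)) = 26.2488
d((10, 18), (-8, -17)) = 39.3573
d((10, 18), (8, -14)) = 32.0624
d((17, -13), (-10, 1)) = 30.4138
d((17, -13), (-8, -17)) = 25.318
d((17, -13), (8, -14)) = 9.0554 <-- minimum
d((-10, 1), (-8, -17)) = 18.1108
d((-10, 1), (8, -14)) = 23.4307
d((-8, -17), (8, -14)) = 16.2788

Closest pair: (17, -13) and (8, -14) with distance 9.0554

The closest pair is (17, -13) and (8, -14) with Euclidean distance 9.0554. For 7 points, brute-force pairwise comparison is shown above. For large n, the divide-and-conquer algorithm (sort by x, recurse on halves, check the dividing strip) achieves O(n log n).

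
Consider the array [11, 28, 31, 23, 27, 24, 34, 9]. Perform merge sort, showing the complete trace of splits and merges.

Merge sort trace:

Split: [11, 28, 31, 23, 27, 24, 34, 9] -> [11, 28, 31, 23] and [27, 24, 34, 9]
  Split: [11, 28, 31, 23] -> [11, 28] and [31, 23]
    Split: [11, 28] -> [11] and [28]
    Merge: [11] + [28] -> [11, 28]
    Split: [31, 23] -> [31] and [23]
    Merge: [31] + [23] -> [23, 31]
  Merge: [11, 28] + [23, 31] -> [11, 23, 28, 31]
  Split: [27, 24, 34, 9] -> [27, 24] and [34, 9]
    Split: [27, 24] -> [27] and [24]
    Merge: [27] + [24] -> [24, 27]
    Split: [34, 9] -> [34] and [9]
    Merge: [34] + [9] -> [9, 34]
  Merge: [24, 27] + [9, 34] -> [9, 24, 27, 34]
Merge: [11, 23, 28, 31] + [9, 24, 27, 34] -> [9, 11, 23, 24, 27, 28, 31, 34]

Final sorted array: [9, 11, 23, 24, 27, 28, 31, 34]

The merge sort proceeds by recursively splitting the array and merging sorted halves.
After all merges, the sorted array is [9, 11, 23, 24, 27, 28, 31, 34].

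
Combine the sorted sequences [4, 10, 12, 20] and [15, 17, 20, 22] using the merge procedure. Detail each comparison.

Merging process:

Compare 4 vs 15: take 4 from left. Merged: [4]
Compare 10 vs 15: take 10 from left. Merged: [4, 10]
Compare 12 vs 15: take 12 from left. Merged: [4, 10, 12]
Compare 20 vs 15: take 15 from right. Merged: [4, 10, 12, 15]
Compare 20 vs 17: take 17 from right. Merged: [4, 10, 12, 15, 17]
Compare 20 vs 20: take 20 from left. Merged: [4, 10, 12, 15, 17, 20]
Append remaining from right: [20, 22]. Merged: [4, 10, 12, 15, 17, 20, 20, 22]

Final merged array: [4, 10, 12, 15, 17, 20, 20, 22]
Total comparisons: 6

The merged array is [4, 10, 12, 15, 17, 20, 20, 22], requiring 6 comparisons. The merge step runs in O(n) time where n is the total number of elements.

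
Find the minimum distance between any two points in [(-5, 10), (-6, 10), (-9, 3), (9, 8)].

Computing all pairwise distances among 4 points:

d((-5, 10), (-6, 10)) = 1.0 <-- minimum
d((-5, 10), (-9, 3)) = 8.0623
d((-5, 10), (9, 8)) = 14.1421
d((-6, 10), (-9, 3)) = 7.6158
d((-6, 10), (9, 8)) = 15.1327
d((-9, 3), (9, 8)) = 18.6815

Closest pair: (-5, 10) and (-6, 10) with distance 1.0

The closest pair is (-5, 10) and (-6, 10) with Euclidean distance 1.0. For 4 points, brute-force pairwise comparison is shown above. For large n, the divide-and-conquer algorithm (sort by x, recurse on halves, check the dividing strip) achieves O(n log n).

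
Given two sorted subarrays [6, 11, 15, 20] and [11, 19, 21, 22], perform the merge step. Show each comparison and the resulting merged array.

Merging process:

Compare 6 vs 11: take 6 from left. Merged: [6]
Compare 11 vs 11: take 11 from left. Merged: [6, 11]
Compare 15 vs 11: take 11 from right. Merged: [6, 11, 11]
Compare 15 vs 19: take 15 from left. Merged: [6, 11, 11, 15]
Compare 20 vs 19: take 19 from right. Merged: [6, 11, 11, 15, 19]
Compare 20 vs 21: take 20 from left. Merged: [6, 11, 11, 15, 19, 20]
Append remaining from right: [21, 22]. Merged: [6, 11, 11, 15, 19, 20, 21, 22]

Final merged array: [6, 11, 11, 15, 19, 20, 21, 22]
Total comparisons: 6

The merged array is [6, 11, 11, 15, 19, 20, 21, 22], requiring 6 comparisons. The merge step runs in O(n) time where n is the total number of elements.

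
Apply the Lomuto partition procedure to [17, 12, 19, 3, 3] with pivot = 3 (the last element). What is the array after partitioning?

Lomuto partition with pivot = 3:

Initial array: [17, 12, 19, 3, 3]

arr[0]=17 > 3: no swap
arr[1]=12 > 3: no swap
arr[2]=19 > 3: no swap
arr[3]=3 <= 3: swap with position 0, array becomes [3, 12, 19, 17, 3]

Place pivot at position 1: [3, 3, 19, 17, 12]
Pivot position: 1

After partitioning with pivot 3, the array becomes [3, 3, 19, 17, 12]. The pivot is placed at index 1. All elements to the left of the pivot are <= 3, and all elements to the right are > 3.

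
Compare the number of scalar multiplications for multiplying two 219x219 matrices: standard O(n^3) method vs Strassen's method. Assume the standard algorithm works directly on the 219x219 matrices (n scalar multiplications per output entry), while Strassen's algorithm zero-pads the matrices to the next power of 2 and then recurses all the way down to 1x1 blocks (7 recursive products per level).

Matrix multiplication for 219x219 matrices:

Strassen's algorithm requires power-of-2 dimensions. Pad 219x219 to 256x256 (next power of 2).

Standard algorithm: 219^3 = 10503459 multiplications
Strassen's algorithm: 7^(log2(256)) = 7^8 = 5764801 multiplications
Savings: 10503459 - 5764801 = 4738658 multiplications

Standard: 10503459 multiplications (219^3). Strassen: 5764801 multiplications (7^8, after padding to 256x256). Strassen reduces 8 recursive multiplications to 7 at each level.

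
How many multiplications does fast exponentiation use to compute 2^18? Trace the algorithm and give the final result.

Computing 2^18 by squaring (build up from 2^1; each line after the first costs one multiplication):

2^1 = 2
2^2 = (2^1)^2 = 2^2 = 4
2^4 = (2^2)^2 = 4^2 = 16
2^8 = (2^4)^2 = 16^2 = 256
2^9 = 2 * 2^8 = 2 * 256 = 512
2^18 = (2^9)^2 = 512^2 = 262144

Result: 262144
Multiplications needed: 5 (5 lines after 2^1)

2^18 = 262144. Using exponentiation by squaring, this requires 5 multiplications. The key idea: if the exponent is even, square the half-power; if odd, multiply by the base once.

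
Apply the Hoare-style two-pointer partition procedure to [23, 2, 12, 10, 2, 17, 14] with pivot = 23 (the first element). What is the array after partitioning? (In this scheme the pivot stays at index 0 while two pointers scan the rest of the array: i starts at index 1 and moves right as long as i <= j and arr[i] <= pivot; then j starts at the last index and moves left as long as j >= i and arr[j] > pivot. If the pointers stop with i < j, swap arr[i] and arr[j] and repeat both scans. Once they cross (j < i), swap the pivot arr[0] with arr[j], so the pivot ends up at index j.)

Hoare-style two-pointer partition with pivot = 23:

Initial array: [23, 2, 12, 10, 2, 17, 14]

Pointers start at i = 1, j = 6.
i ends at 7, j ends at 6: the pointers have crossed (j < i), so scanning stops.

Swap pivot arr[0] with arr[6] to place pivot at position 6: [14, 2, 12, 10, 2, 17, 23]
Pivot position: 6

After partitioning with pivot 23, the array becomes [14, 2, 12, 10, 2, 17, 23]. The pivot is placed at index 6. All elements to the left of the pivot are <= 23, and all elements to the right are > 23.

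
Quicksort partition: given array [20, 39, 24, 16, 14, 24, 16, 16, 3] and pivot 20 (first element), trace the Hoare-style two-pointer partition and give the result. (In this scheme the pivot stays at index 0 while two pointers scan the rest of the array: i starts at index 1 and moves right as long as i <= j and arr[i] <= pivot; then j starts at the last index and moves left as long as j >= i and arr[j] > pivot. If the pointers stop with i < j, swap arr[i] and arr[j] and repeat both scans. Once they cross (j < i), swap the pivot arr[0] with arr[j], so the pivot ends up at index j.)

Hoare-style two-pointer partition with pivot = 20:

Initial array: [20, 39, 24, 16, 14, 24, 16, 16, 3]

Pointers start at i = 1, j = 8.
i stops at index 1 (arr[1]=39 > 20), j stops at index 8 (arr[8]=3 <= 20): swap arr[1] and arr[8], array becomes [20, 3, 24, 16, 14, 24, 16, 16, 39]
i stops at index 2 (arr[2]=24 > 20), j stops at index 7 (arr[7]=16 <= 20): swap arr[2] and arr[7], array becomes [20, 3, 16, 16, 14, 24, 16, 24, 39]
i stops at index 5 (arr[5]=24 > 20), j stops at index 6 (arr[6]=16 <= 20): swap arr[5] and arr[6], array becomes [20, 3, 16, 16, 14, 16, 24, 24, 39]
i ends at 6, j ends at 5: the pointers have crossed (j < i), so scanning stops.

Swap pivot arr[0] with arr[5] to place pivot at position 5: [16, 3, 16, 16, 14, 20, 24, 24, 39]
Pivot position: 5

After partitioning with pivot 20, the array becomes [16, 3, 16, 16, 14, 20, 24, 24, 39]. The pivot is placed at index 5. All elements to the left of the pivot are <= 20, and all elements to the right are > 20.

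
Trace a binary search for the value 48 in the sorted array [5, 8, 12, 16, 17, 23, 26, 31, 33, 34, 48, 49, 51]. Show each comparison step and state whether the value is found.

Binary search for 48 in [5, 8, 12, 16, 17, 23, 26, 31, 33, 34, 48, 49, 51]:

lo=0, hi=12, mid=6, arr[mid]=26 -> 26 < 48, search right half
lo=7, hi=12, mid=9, arr[mid]=34 -> 34 < 48, search right half
lo=10, hi=12, mid=11, arr[mid]=49 -> 49 > 48, search left half
lo=10, hi=10, mid=10, arr[mid]=48 -> Found target at index 10!

Binary search finds 48 at index 10 after 4 comparisons. The search repeatedly halves the search space by comparing with the middle element.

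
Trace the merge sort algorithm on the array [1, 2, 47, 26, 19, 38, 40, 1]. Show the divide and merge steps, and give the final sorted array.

Merge sort trace:

Split: [1, 2, 47, 26, 19, 38, 40, 1] -> [1, 2, 47, 26] and [19, 38, 40, 1]
  Split: [1, 2, 47, 26] -> [1, 2] and [47, 26]
    Split: [1, 2] -> [1] and [2]
    Merge: [1] + [2] -> [1, 2]
    Split: [47, 26] -> [47] and [26]
    Merge: [47] + [26] -> [26, 47]
  Merge: [1, 2] + [26, 47] -> [1, 2, 26, 47]
  Split: [19, 38, 40, 1] -> [19, 38] and [40, 1]
    Split: [19, 38] -> [19] and [38]
    Merge: [19] + [38] -> [19, 38]
    Split: [40, 1] -> [40] and [1]
    Merge: [40] + [1] -> [1, 40]
  Merge: [19, 38] + [1, 40] -> [1, 19, 38, 40]
Merge: [1, 2, 26, 47] + [1, 19, 38, 40] -> [1, 1, 2, 19, 26, 38, 40, 47]

Final sorted array: [1, 1, 2, 19, 26, 38, 40, 47]

The merge sort proceeds by recursively splitting the array and merging sorted halves.
After all merges, the sorted array is [1, 1, 2, 19, 26, 38, 40, 47].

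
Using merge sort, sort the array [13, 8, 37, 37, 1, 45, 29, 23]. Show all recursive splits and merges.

Merge sort trace:

Split: [13, 8, 37, 37, 1, 45, 29, 23] -> [13, 8, 37, 37] and [1, 45, 29, 23]
  Split: [13, 8, 37, 37] -> [13, 8] and [37, 37]
    Split: [13, 8] -> [13] and [8]
    Merge: [13] + [8] -> [8, 13]
    Split: [37, 37] -> [37] and [37]
    Merge: [37] + [37] -> [37, 37]
  Merge: [8, 13] + [37, 37] -> [8, 13, 37, 37]
  Split: [1, 45, 29, 23] -> [1, 45] and [29, 23]
    Split: [1, 45] -> [1] and [45]
    Merge: [1] + [45] -> [1, 45]
    Split: [29, 23] -> [29] and [23]
    Merge: [29] + [23] -> [23, 29]
  Merge: [1, 45] + [23, 29] -> [1, 23, 29, 45]
Merge: [8, 13, 37, 37] + [1, 23, 29, 45] -> [1, 8, 13, 23, 29, 37, 37, 45]

Final sorted array: [1, 8, 13, 23, 29, 37, 37, 45]

The merge sort proceeds by recursively splitting the array and merging sorted halves.
After all merges, the sorted array is [1, 8, 13, 23, 29, 37, 37, 45].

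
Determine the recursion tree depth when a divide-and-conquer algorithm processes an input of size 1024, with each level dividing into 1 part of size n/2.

For divide and conquer with division factor 2:

Problem sizes at each level:
Level 0: 1024
Level 1: 512
Level 2: 256
Level 3: 128
Level 4: 64
Level 5: 32
Level 6: 16
Level 7: 8
Level 8: 4
Level 9: 2
Level 10: 1

The root is level 0 and the size-1 base case is level 10 (the tree spans levels 0 through 10, i.e. 11 levels counting the root), so the depth is the number of divisions: log_2(1024) = 10

The recursion tree depth is log_2(1024) = 10. At each level, the problem size is divided by 2, so it takes 10 divisions to reduce to a base case of size 1. The algorithm makes 1 recursive call at each level.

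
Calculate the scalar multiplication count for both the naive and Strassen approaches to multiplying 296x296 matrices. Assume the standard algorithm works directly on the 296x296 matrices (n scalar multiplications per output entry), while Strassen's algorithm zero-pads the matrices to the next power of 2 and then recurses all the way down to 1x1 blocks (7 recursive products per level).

Matrix multiplication for 296x296 matrices:

Strassen's algorithm requires power-of-2 dimensions. Pad 296x296 to 512x512 (next power of 2).

Standard algorithm: 296^3 = 25934336 multiplications
Strassen's algorithm: 7^(log2(512)) = 7^9 = 40353607 multiplications
Difference: 25934336 - 40353607 = -14419271 (Strassen uses MORE here due to padding overhead — for small or just-over-power-of-2 n, padding can outweigh the per-level savings)

Standard: 25934336 multiplications (296^3). Strassen: 40353607 multiplications (7^9, after padding to 512x512). Strassen reduces 8 recursive multiplications to 7 at each level.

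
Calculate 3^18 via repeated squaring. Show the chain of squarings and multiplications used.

Computing 3^18 by squaring (build up from 3^1; each line after the first costs one multiplication):

3^1 = 3
3^2 = (3^1)^2 = 3^2 = 9
3^4 = (3^2)^2 = 9^2 = 81
3^8 = (3^4)^2 = 81^2 = 6561
3^9 = 3 * 3^8 = 3 * 6561 = 19683
3^18 = (3^9)^2 = 19683^2 = 387420489

Result: 387420489
Multiplications needed: 5 (5 lines after 3^1)

3^18 = 387420489. Using exponentiation by squaring, this requires 5 multiplications. The key idea: if the exponent is even, square the half-power; if odd, multiply by the base once.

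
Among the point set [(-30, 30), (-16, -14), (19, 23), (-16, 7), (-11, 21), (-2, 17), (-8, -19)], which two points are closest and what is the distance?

Computing all pairwise distances among 7 points:

d((-30, 30), (-16, -14)) = 46.1736
d((-30, 30), (19, 23)) = 49.4975
d((-30, 30), (-16, 7)) = 26.9258
d((-30, 30), (-11, 21)) = 21.0238
d((-30, 30), (-2, 17)) = 30.8707
d((-30, 30), (-8, -19)) = 53.7122
d((-16, -14), (19, 23)) = 50.9313
d((-16, -14), (-16, 7)) = 21.0
d((-16, -14), (-11, 21)) = 35.3553
d((-16, -14), (-2, 17)) = 34.0147
d((-16, -14), (-8, -19)) = 9.434 <-- minimum
d((19, 23), (-16, 7)) = 38.4838
d((19, 23), (-11, 21)) = 30.0666
d((19, 23), (-2, 17)) = 21.8403
d((19, 23), (-8, -19)) = 49.93
d((-16, 7), (-11, 21)) = 14.8661
d((-16, 7), (-2, 17)) = 17.2047
d((-16, 7), (-8, -19)) = 27.2029
d((-11, 21), (-2, 17)) = 9.8489
d((-11, 21), (-8, -19)) = 40.1123
d((-2, 17), (-8, -19)) = 36.4966

Closest pair: (-16, -14) and (-8, -19) with distance 9.434

The closest pair is (-16, -14) and (-8, -19) with Euclidean distance 9.434. For 7 points, brute-force pairwise comparison is shown above. For large n, the divide-and-conquer algorithm (sort by x, recurse on halves, check the dividing strip) achieves O(n log n).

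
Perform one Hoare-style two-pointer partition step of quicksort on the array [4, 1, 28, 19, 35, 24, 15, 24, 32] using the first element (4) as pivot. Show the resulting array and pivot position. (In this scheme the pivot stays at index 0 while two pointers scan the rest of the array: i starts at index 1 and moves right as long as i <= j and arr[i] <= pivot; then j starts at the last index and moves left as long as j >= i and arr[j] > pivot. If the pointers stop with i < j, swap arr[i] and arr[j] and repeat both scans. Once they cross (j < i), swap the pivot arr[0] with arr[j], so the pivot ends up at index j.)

Hoare-style two-pointer partition with pivot = 4:

Initial array: [4, 1, 28, 19, 35, 24, 15, 24, 32]

Pointers start at i = 1, j = 8.
i ends at 2, j ends at 1: the pointers have crossed (j < i), so scanning stops.

Swap pivot arr[0] with arr[1] to place pivot at position 1: [1, 4, 28, 19, 35, 24, 15, 24, 32]
Pivot position: 1

After partitioning with pivot 4, the array becomes [1, 4, 28, 19, 35, 24, 15, 24, 32]. The pivot is placed at index 1. All elements to the left of the pivot are <= 4, and all elements to the right are > 4.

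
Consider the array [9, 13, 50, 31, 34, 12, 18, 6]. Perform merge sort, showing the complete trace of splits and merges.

Merge sort trace:

Split: [9, 13, 50, 31, 34, 12, 18, 6] -> [9, 13, 50, 31] and [34, 12, 18, 6]
  Split: [9, 13, 50, 31] -> [9, 13] and [50, 31]
    Split: [9, 13] -> [9] and [13]
    Merge: [9] + [13] -> [9, 13]
    Split: [50, 31] -> [50] and [31]
    Merge: [50] + [31] -> [31, 50]
  Merge: [9, 13] + [31, 50] -> [9, 13, 31, 50]
  Split: [34, 12, 18, 6] -> [34, 12] and [18, 6]
    Split: [34, 12] -> [34] and [12]
    Merge: [34] + [12] -> [12, 34]
    Split: [18, 6] -> [18] and [6]
    Merge: [18] + [6] -> [6, 18]
  Merge: [12, 34] + [6, 18] -> [6, 12, 18, 34]
Merge: [9, 13, 31, 50] + [6, 12, 18, 34] -> [6, 9, 12, 13, 18, 31, 34, 50]

Final sorted array: [6, 9, 12, 13, 18, 31, 34, 50]

The merge sort proceeds by recursively splitting the array and merging sorted halves.
After all merges, the sorted array is [6, 9, 12, 13, 18, 31, 34, 50].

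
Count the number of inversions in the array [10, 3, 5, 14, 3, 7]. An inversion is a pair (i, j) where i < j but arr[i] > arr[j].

Finding inversions in [10, 3, 5, 14, 3, 7]:

(0, 1): arr[0]=10 > arr[1]=3
(0, 2): arr[0]=10 > arr[2]=5
(0, 4): arr[0]=10 > arr[4]=3
(0, 5): arr[0]=10 > arr[5]=7
(2, 4): arr[2]=5 > arr[4]=3
(3, 4): arr[3]=14 > arr[4]=3
(3, 5): arr[3]=14 > arr[5]=7

Total inversions: 7

The array has 7 inversion(s): (0,1), (0,2), (0,4), (0,5), (2,4), (3,4), (3,5). Each pair (i,j) satisfies i < j and arr[i] > arr[j].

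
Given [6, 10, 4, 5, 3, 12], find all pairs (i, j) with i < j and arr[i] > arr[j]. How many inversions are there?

Finding inversions in [6, 10, 4, 5, 3, 12]:

(0, 2): arr[0]=6 > arr[2]=4
(0, 3): arr[0]=6 > arr[3]=5
(0, 4): arr[0]=6 > arr[4]=3
(1, 2): arr[1]=10 > arr[2]=4
(1, 3): arr[1]=10 > arr[3]=5
(1, 4): arr[1]=10 > arr[4]=3
(2, 4): arr[2]=4 > arr[4]=3
(3, 4): arr[3]=5 > arr[4]=3

Total inversions: 8

The array has 8 inversion(s): (0,2), (0,3), (0,4), (1,2), (1,3), (1,4), (2,4), (3,4). Each pair (i,j) satisfies i < j and arr[i] > arr[j].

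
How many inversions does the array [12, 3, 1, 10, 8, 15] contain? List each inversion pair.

Finding inversions in [12, 3, 1, 10, 8, 15]:

(0, 1): arr[0]=12 > arr[1]=3
(0, 2): arr[0]=12 > arr[2]=1
(0, 3): arr[0]=12 > arr[3]=10
(0, 4): arr[0]=12 > arr[4]=8
(1, 2): arr[1]=3 > arr[2]=1
(3, 4): arr[3]=10 > arr[4]=8

Total inversions: 6

The array has 6 inversion(s): (0,1), (0,2), (0,3), (0,4), (1,2), (3,4). Each pair (i,j) satisfies i < j and arr[i] > arr[j].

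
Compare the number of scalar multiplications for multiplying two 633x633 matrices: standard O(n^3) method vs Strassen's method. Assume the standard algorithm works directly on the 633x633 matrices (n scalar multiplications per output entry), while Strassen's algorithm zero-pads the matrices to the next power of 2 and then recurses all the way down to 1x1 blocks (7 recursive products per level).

Matrix multiplication for 633x633 matrices:

Strassen's algorithm requires power-of-2 dimensions. Pad 633x633 to 1024x1024 (next power of 2).

Standard algorithm: 633^3 = 253636137 multiplications
Strassen's algorithm: 7^(log2(1024)) = 7^10 = 282475249 multiplications
Difference: 253636137 - 282475249 = -28839112 (Strassen uses MORE here due to padding overhead — for small or just-over-power-of-2 n, padding can outweigh the per-level savings)

Standard: 253636137 multiplications (633^3). Strassen: 282475249 multiplications (7^10, after padding to 1024x1024). Strassen reduces 8 recursive multiplications to 7 at each level.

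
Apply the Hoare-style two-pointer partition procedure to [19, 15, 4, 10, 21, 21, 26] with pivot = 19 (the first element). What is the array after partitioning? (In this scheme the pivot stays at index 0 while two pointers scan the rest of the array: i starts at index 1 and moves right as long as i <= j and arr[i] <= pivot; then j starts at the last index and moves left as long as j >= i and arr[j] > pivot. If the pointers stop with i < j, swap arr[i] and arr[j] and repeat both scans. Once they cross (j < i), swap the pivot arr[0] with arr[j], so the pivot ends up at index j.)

Hoare-style two-pointer partition with pivot = 19:

Initial array: [19, 15, 4, 10, 21, 21, 26]

Pointers start at i = 1, j = 6.
i ends at 4, j ends at 3: the pointers have crossed (j < i), so scanning stops.

Swap pivot arr[0] with arr[3] to place pivot at position 3: [10, 15, 4, 19, 21, 21, 26]
Pivot position: 3

After partitioning with pivot 19, the array becomes [10, 15, 4, 19, 21, 21, 26]. The pivot is placed at index 3. All elements to the left of the pivot are <= 19, and all elements to the right are > 19.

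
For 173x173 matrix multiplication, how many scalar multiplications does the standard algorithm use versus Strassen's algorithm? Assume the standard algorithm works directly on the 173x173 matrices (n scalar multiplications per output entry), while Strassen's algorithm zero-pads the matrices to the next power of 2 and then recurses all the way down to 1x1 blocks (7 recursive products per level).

Matrix multiplication for 173x173 matrices:

Strassen's algorithm requires power-of-2 dimensions. Pad 173x173 to 256x256 (next power of 2).

Standard algorithm: 173^3 = 5177717 multiplications
Strassen's algorithm: 7^(log2(256)) = 7^8 = 5764801 multiplications
Difference: 5177717 - 5764801 = -587084 (Strassen uses MORE here due to padding overhead — for small or just-over-power-of-2 n, padding can outweigh the per-level savings)

Standard: 5177717 multiplications (173^3). Strassen: 5764801 multiplications (7^8, after padding to 256x256). Strassen reduces 8 recursive multiplications to 7 at each level.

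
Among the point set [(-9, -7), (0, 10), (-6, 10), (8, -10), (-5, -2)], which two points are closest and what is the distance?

Computing all pairwise distances among 5 points:

d((-9, -7), (0, 10)) = 19.2354
d((-9, -7), (-6, 10)) = 17.2627
d((-9, -7), (8, -10)) = 17.2627
d((-9, -7), (-5, -2)) = 6.4031
d((0, 10), (-6, 10)) = 6.0 <-- minimum
d((0, 10), (8, -10)) = 21.5407
d((0, 10), (-5, -2)) = 13.0
d((-6, 10), (8, -10)) = 24.4131
d((-6, 10), (-5, -2)) = 12.0416
d((8, -10), (-5, -2)) = 15.2643

Closest pair: (0, 10) and (-6, 10) with distance 6.0

The closest pair is (0, 10) and (-6, 10) with Euclidean distance 6.0. For 5 points, brute-force pairwise comparison is shown above. For large n, the divide-and-conquer algorithm (sort by x, recurse on halves, check the dividing strip) achieves O(n log n).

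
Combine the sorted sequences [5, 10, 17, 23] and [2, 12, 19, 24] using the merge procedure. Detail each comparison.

Merging process:

Compare 5 vs 2: take 2 from right. Merged: [2]
Compare 5 vs 12: take 5 from left. Merged: [2, 5]
Compare 10 vs 12: take 10 from left. Merged: [2, 5, 10]
Compare 17 vs 12: take 12 from right. Merged: [2, 5, 10, 12]
Compare 17 vs 19: take 17 from left. Merged: [2, 5, 10, 12, 17]
Compare 23 vs 19: take 19 from right. Merged: [2, 5, 10, 12, 17, 19]
Compare 23 vs 24: take 23 from left. Merged: [2, 5, 10, 12, 17, 19, 23]
Append remaining from right: [24]. Merged: [2, 5, 10, 12, 17, 19, 23, 24]

Final merged array: [2, 5, 10, 12, 17, 19, 23, 24]
Total comparisons: 7

The merged array is [2, 5, 10, 12, 17, 19, 23, 24], requiring 7 comparisons. The merge step runs in O(n) time where n is the total number of elements.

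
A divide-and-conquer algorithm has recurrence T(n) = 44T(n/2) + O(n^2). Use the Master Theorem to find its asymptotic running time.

Master Theorem for T(n) = 44T(n/2) + O(n^2):

a = 44, b = 2, c = 2
log_b(a) = log_2(44) = 5.4594

Case 1: c = 2 < log_2(44) = 5.4594
T(n) = O(n^(log_2 44))

For T(n) = 44T(n/2) + O(n^2): log_2(44) = 5.4594. This is Case 1 of the Master Theorem (c < log_b(a), work dominated by leaves), giving O(n^(log_2 44)).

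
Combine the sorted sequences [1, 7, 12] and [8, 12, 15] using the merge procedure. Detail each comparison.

Merging process:

Compare 1 vs 8: take 1 from left. Merged: [1]
Compare 7 vs 8: take 7 from left. Merged: [1, 7]
Compare 12 vs 8: take 8 from right. Merged: [1, 7, 8]
Compare 12 vs 12: take 12 from left. Merged: [1, 7, 8, 12]
Append remaining from right: [12, 15]. Merged: [1, 7, 8, 12, 12, 15]

Final merged array: [1, 7, 8, 12, 12, 15]
Total comparisons: 4

The merged array is [1, 7, 8, 12, 12, 15], requiring 4 comparisons. The merge step runs in O(n) time where n is the total number of elements.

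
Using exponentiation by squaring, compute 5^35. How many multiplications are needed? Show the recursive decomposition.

Computing 5^35 by squaring (build up from 5^1; each line after the first costs one multiplication):

5^1 = 5
5^2 = (5^1)^2 = 5^2 = 25
5^4 = (5^2)^2 = 25^2 = 625
5^8 = (5^4)^2 = 625^2 = 390625
5^16 = (5^8)^2 = 390625^2 = 152587890625
5^17 = 5 * 5^16 = 5 * 152587890625 = 762939453125
5^34 = (5^17)^2 = 762939453125^2 = 582076609134674072265625
5^35 = 5 * 5^34 = 5 * 582076609134674072265625 = 2910383045673370361328125

Result: 2910383045673370361328125
Multiplications needed: 7 (7 lines after 5^1)

5^35 = 2910383045673370361328125. Using exponentiation by squaring, this requires 7 multiplications. The key idea: if the exponent is even, square the half-power; if odd, multiply by the base once.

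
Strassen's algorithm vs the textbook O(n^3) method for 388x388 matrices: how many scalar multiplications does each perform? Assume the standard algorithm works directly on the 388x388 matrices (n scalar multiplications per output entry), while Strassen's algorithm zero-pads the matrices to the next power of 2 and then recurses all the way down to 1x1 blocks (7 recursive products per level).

Matrix multiplication for 388x388 matrices:

Strassen's algorithm requires power-of-2 dimensions. Pad 388x388 to 512x512 (next power of 2).

Standard algorithm: 388^3 = 58411072 multiplications
Strassen's algorithm: 7^(log2(512)) = 7^9 = 40353607 multiplications
Savings: 58411072 - 40353607 = 18057465 multiplications

Standard: 58411072 multiplications (388^3). Strassen: 40353607 multiplications (7^9, after padding to 512x512). Strassen reduces 8 recursive multiplications to 7 at each level.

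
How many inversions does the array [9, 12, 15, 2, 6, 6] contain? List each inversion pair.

Finding inversions in [9, 12, 15, 2, 6, 6]:

(0, 3): arr[0]=9 > arr[3]=2
(0, 4): arr[0]=9 > arr[4]=6
(0, 5): arr[0]=9 > arr[5]=6
(1, 3): arr[1]=12 > arr[3]=2
(1, 4): arr[1]=12 > arr[4]=6
(1, 5): arr[1]=12 > arr[5]=6
(2, 3): arr[2]=15 > arr[3]=2
(2, 4): arr[2]=15 > arr[4]=6
(2, 5): arr[2]=15 > arr[5]=6

Total inversions: 9

The array has 9 inversion(s): (0,3), (0,4), (0,5), (1,3), (1,4), (1,5), (2,3), (2,4), (2,5). Each pair (i,j) satisfies i < j and arr[i] > arr[j].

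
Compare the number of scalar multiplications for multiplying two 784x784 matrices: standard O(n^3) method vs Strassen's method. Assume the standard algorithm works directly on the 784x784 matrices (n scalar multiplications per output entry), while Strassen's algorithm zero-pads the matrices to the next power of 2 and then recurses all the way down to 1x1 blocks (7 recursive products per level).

Matrix multiplication for 784x784 matrices:

Strassen's algorithm requires power-of-2 dimensions. Pad 784x784 to 1024x1024 (next power of 2).

Standard algorithm: 784^3 = 481890304 multiplications
Strassen's algorithm: 7^(log2(1024)) = 7^10 = 282475249 multiplications
Savings: 481890304 - 282475249 = 199415055 multiplications

Standard: 481890304 multiplications (784^3). Strassen: 282475249 multiplications (7^10, after padding to 1024x1024). Strassen reduces 8 recursive multiplications to 7 at each level.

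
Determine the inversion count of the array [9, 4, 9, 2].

Finding inversions in [9, 4, 9, 2]:

(0, 1): arr[0]=9 > arr[1]=4
(0, 3): arr[0]=9 > arr[3]=2
(1, 3): arr[1]=4 > arr[3]=2
(2, 3): arr[2]=9 > arr[3]=2

Total inversions: 4

The array has 4 inversion(s): (0,1), (0,3), (1,3), (2,3). Each pair (i,j) satisfies i < j and arr[i] > arr[j].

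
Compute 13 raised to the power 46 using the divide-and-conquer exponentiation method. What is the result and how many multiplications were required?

Computing 13^46 by squaring (build up from 13^1; each line after the first costs one multiplication):

13^1 = 13
13^2 = (13^1)^2 = 13^2 = 169
13^4 = (13^2)^2 = 169^2 = 28561
13^5 = 13 * 13^4 = 13 * 28561 = 371293
13^10 = (13^5)^2 = 371293^2 = 137858491849
13^11 = 13 * 13^10 = 13 * 137858491849 = 1792160394037
13^22 = (13^11)^2 = 1792160394037^2 = 3211838877954855105157369
13^23 = 13 * 13^22 = 13 * 3211838877954855105157369 = 41753905413413116367045797
13^46 = (13^23)^2 = 41753905413413116367045797^2 = 1743388617272249143997555461487119439669521095365209

Result: 1743388617272249143997555461487119439669521095365209
Multiplications needed: 8 (8 lines after 13^1)

13^46 = 1743388617272249143997555461487119439669521095365209. Using exponentiation by squaring, this requires 8 multiplications. The key idea: if the exponent is even, square the half-power; if odd, multiply by the base once.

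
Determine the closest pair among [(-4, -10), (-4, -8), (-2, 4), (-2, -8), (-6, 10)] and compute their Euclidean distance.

Computing all pairwise distances among 5 points:

d((-4, -10), (-4, -8)) = 2.0 <-- minimum
d((-4, -10), (-2, 4)) = 14.1421
d((-4, -10), (-2, -8)) = 2.8284
d((-4, -10), (-6, 10)) = 20.0998
d((-4, -8), (-2, 4)) = 12.1655
d((-4, -8), (-2, -8)) = 2.0 <-- minimum
d((-4, -8), (-6, 10)) = 18.1108
d((-2, 4), (-2, -8)) = 12.0
d((-2, 4), (-6, 10)) = 7.2111
d((-2, -8), (-6, 10)) = 18.4391

Minimum distance: 2.0 (tie among 2 pairs: (-4, -10) and (-4, -8); (-4, -8) and (-2, -8))

The minimum Euclidean distance is 2.0. There is a tie: 2 pairs achieve this minimum — (-4, -10) and (-4, -8); (-4, -8) and (-2, -8). Any of these is a valid closest pair. For 5 points, brute-force pairwise comparison is shown above. For large n, the divide-and-conquer algorithm (sort by x, recurse on halves, check the dividing strip) achieves O(n log n).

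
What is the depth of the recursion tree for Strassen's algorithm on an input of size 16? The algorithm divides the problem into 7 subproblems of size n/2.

For divide and conquer with division factor 2:

Problem sizes at each level:
Level 0: 16
Level 1: 8
Level 2: 4
Level 3: 2
Level 4: 1

The root is level 0 and the size-1 base case is level 4 (the tree spans levels 0 through 4, i.e. 5 levels counting the root), so the depth is the number of divisions: log_2(16) = 4

The recursion tree depth is log_2(16) = 4. At each level, the problem size is divided by 2, so it takes 4 divisions to reduce to a base case of size 1. The algorithm makes 7 recursive calls at each level.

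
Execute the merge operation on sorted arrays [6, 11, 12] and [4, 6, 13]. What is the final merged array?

Merging process:

Compare 6 vs 4: take 4 from right. Merged: [4]
Compare 6 vs 6: take 6 from left. Merged: [4, 6]
Compare 11 vs 6: take 6 from right. Merged: [4, 6, 6]
Compare 11 vs 13: take 11 from left. Merged: [4, 6, 6, 11]
Compare 12 vs 13: take 12 from left. Merged: [4, 6, 6, 11, 12]
Append remaining from right: [13]. Merged: [4, 6, 6, 11, 12, 13]

Final merged array: [4, 6, 6, 11, 12, 13]
Total comparisons: 5

The merged array is [4, 6, 6, 11, 12, 13], requiring 5 comparisons. The merge step runs in O(n) time where n is the total number of elements.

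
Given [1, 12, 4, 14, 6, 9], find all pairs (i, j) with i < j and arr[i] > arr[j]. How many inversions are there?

Finding inversions in [1, 12, 4, 14, 6, 9]:

(1, 2): arr[1]=12 > arr[2]=4
(1, 4): arr[1]=12 > arr[4]=6
(1, 5): arr[1]=12 > arr[5]=9
(3, 4): arr[3]=14 > arr[4]=6
(3, 5): arr[3]=14 > arr[5]=9

Total inversions: 5

The array has 5 inversion(s): (1,2), (1,4), (1,5), (3,4), (3,5). Each pair (i,j) satisfies i < j and arr[i] > arr[j].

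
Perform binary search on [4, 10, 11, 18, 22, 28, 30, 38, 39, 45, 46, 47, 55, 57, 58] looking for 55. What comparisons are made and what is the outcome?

Binary search for 55 in [4, 10, 11, 18, 22, 28, 30, 38, 39, 45, 46, 47, 55, 57, 58]:

lo=0, hi=14, mid=7, arr[mid]=38 -> 38 < 55, search right half
lo=8, hi=14, mid=11, arr[mid]=47 -> 47 < 55, search right half
lo=12, hi=14, mid=13, arr[mid]=57 -> 57 > 55, search left half
lo=12, hi=12, mid=12, arr[mid]=55 -> Found target at index 12!

Binary search finds 55 at index 12 after 4 comparisons. The search repeatedly halves the search space by comparing with the middle element.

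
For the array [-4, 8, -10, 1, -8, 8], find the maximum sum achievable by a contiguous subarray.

Using Kadane's algorithm on [-4, 8, -10, 1, -8, 8]:

Scanning through the array:
Position 1 (value 8): max_ending_here = 8, max_so_far = 8
Position 2 (value -10): max_ending_here = -2, max_so_far = 8
Position 3 (value 1): max_ending_here = 1, max_so_far = 8
Position 4 (value -8): max_ending_here = -7, max_so_far = 8
Position 5 (value 8): max_ending_here = 8, max_so_far = 8

Maximum subarray: [8]
Maximum sum: 8

The maximum subarray is [8] with sum 8. This subarray runs from index 1 to index 1.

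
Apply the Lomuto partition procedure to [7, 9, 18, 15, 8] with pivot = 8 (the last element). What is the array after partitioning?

Lomuto partition with pivot = 8:

Initial array: [7, 9, 18, 15, 8]

arr[0]=7 <= 8: swap with position 0, array becomes [7, 9, 18, 15, 8]
arr[1]=9 > 8: no swap
arr[2]=18 > 8: no swap
arr[3]=15 > 8: no swap

Place pivot at position 1: [7, 8, 18, 15, 9]
Pivot position: 1

After partitioning with pivot 8, the array becomes [7, 8, 18, 15, 9]. The pivot is placed at index 1. All elements to the left of the pivot are <= 8, and all elements to the right are > 8.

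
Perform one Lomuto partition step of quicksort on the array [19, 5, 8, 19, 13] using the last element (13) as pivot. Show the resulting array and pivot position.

Lomuto partition with pivot = 13:

Initial array: [19, 5, 8, 19, 13]

arr[0]=19 > 13: no swap
arr[1]=5 <= 13: swap with position 0, array becomes [5, 19, 8, 19, 13]
arr[2]=8 <= 13: swap with position 1, array becomes [5, 8, 19, 19, 13]
arr[3]=19 > 13: no swap

Place pivot at position 2: [5, 8, 13, 19, 19]
Pivot position: 2

After partitioning with pivot 13, the array becomes [5, 8, 13, 19, 19]. The pivot is placed at index 2. All elements to the left of the pivot are <= 13, and all elements to the right are > 13.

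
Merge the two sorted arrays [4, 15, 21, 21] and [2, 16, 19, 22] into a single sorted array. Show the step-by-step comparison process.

Merging process:

Compare 4 vs 2: take 2 from right. Merged: [2]
Compare 4 vs 16: take 4 from left. Merged: [2, 4]
Compare 15 vs 16: take 15 from left. Merged: [2, 4, 15]
Compare 21 vs 16: take 16 from right. Merged: [2, 4, 15, 16]
Compare 21 vs 19: take 19 from right. Merged: [2, 4, 15, 16, 19]
Compare 21 vs 22: take 21 from left. Merged: [2, 4, 15, 16, 19, 21]
Compare 21 vs 22: take 21 from left. Merged: [2, 4, 15, 16, 19, 21, 21]
Append remaining from right: [22]. Merged: [2, 4, 15, 16, 19, 21, 21, 22]

Final merged array: [2, 4, 15, 16, 19, 21, 21, 22]
Total comparisons: 7

The merged array is [2, 4, 15, 16, 19, 21, 21, 22], requiring 7 comparisons. The merge step runs in O(n) time where n is the total number of elements.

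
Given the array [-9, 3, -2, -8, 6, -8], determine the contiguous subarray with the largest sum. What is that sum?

Using Kadane's algorithm on [-9, 3, -2, -8, 6, -8]:

Scanning through the array:
Position 1 (value 3): max_ending_here = 3, max_so_far = 3
Position 2 (value -2): max_ending_here = 1, max_so_far = 3
Position 3 (value -8): max_ending_here = -7, max_so_far = 3
Position 4 (value 6): max_ending_here = 6, max_so_far = 6
Position 5 (value -8): max_ending_here = -2, max_so_far = 6

Maximum subarray: [6]
Maximum sum: 6

The maximum subarray is [6] with sum 6. This subarray runs from index 4 to index 4.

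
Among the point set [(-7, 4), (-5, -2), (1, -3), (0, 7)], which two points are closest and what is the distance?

Computing all pairwise distances among 4 points:

d((-7, 4), (-5, -2)) = 6.3246
d((-7, 4), (1, -3)) = 10.6301
d((-7, 4), (0, 7)) = 7.6158
d((-5, -2), (1, -3)) = 6.0828 <-- minimum
d((-5, -2), (0, 7)) = 10.2956
d((1, -3), (0, 7)) = 10.0499

Closest pair: (-5, -2) and (1, -3) with distance 6.0828

The closest pair is (-5, -2) and (1, -3) with Euclidean distance 6.0828. For 4 points, brute-force pairwise comparison is shown above. For large n, the divide-and-conquer algorithm (sort by x, recurse on halves, check the dividing strip) achieves O(n log n).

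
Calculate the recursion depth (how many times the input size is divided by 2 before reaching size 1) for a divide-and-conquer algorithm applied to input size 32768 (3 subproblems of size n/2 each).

For divide and conquer with division factor 2:

Problem sizes at each level:
Level 0: 32768
Level 1: 16384
Level 2: 8192
Level 3: 4096
Level 4: 2048
Level 5: 1024
Level 6: 512
Level 7: 256
Level 8: 128
Level 9: 64
Level 10: 32
Level 11: 16
Level 12: 8
Level 13: 4
Level 14: 2
Level 15: 1

The root is level 0 and the size-1 base case is level 15 (the tree spans levels 0 through 15, i.e. 16 levels counting the root), so the depth is the number of divisions: log_2(32768) = 15

The recursion tree depth is log_2(32768) = 15. At each level, the problem size is divided by 2, so it takes 15 divisions to reduce to a base case of size 1. The algorithm makes 3 recursive calls at each level.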